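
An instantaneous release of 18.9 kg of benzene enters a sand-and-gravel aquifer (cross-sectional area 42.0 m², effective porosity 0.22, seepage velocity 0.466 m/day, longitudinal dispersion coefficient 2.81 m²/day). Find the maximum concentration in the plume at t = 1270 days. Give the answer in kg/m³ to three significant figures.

0.00966 kg/m³

The peak of an instantaneous 1D plume sits at x = vt; there the Gaussian factor is 1 and C_max = M/(n_e·A·√(4πDt)), where n_e·A is the pore area the mass is dissolved in.
√(4πDt) = √(4π × 2.81 × 1270) = 211.8 m, so C_max = 18.9/(0.22 × 42.0 × 211.8) = 0.00966 kg/m³.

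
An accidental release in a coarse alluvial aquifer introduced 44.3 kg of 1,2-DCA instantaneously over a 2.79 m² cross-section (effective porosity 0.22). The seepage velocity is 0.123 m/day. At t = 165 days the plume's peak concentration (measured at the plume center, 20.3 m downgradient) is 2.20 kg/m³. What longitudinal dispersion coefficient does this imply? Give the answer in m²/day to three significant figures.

0.519 m²/day

At the plume center C_max = M/(n_e·A·√(4πDt)), so D = M²/(4πt·(n_e·A·C_max)²).
n_e·A·C_max = 0.22 × 2.79 × 2.20 = 1.350 kg/m.
D = 44.3²/(4π × 165 × 1.350²) = 0.519 m²/day.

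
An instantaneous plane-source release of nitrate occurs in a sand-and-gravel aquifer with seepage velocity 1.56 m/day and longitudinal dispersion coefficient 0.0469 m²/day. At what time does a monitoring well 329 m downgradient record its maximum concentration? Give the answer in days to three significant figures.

211 days

For the 1D instantaneous-source solution, setting ∂C/∂t = 0 at fixed x gives v²t² + 2Dt − x² = 0, so t = (√(D² + v²x²) − D)/v².
√(D² + v²x²) = √(0.0469² + 1.56² × 329²) = 513.2; v² = 2.4336.
t = (513.2 − 0.0469)/2.4336 = 211 days (vs. the pure-advection estimate x/v = 211 d).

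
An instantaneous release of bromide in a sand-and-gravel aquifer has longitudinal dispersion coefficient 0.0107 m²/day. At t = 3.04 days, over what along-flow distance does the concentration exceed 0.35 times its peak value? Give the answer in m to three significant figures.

0.739 m

The plume is Gaussian with σ = √(2Dt) = √(2 × 0.0107 × 3.04) = 0.2551 m.
C/C_peak = exp(−Δx²/(2σ²)) = 0.35 ⇒ Δx = σ·√(−2 ln 0.35) = 0.2551 × 1.449 = 0.3696 m.
Width = 2Δx = 0.739 m.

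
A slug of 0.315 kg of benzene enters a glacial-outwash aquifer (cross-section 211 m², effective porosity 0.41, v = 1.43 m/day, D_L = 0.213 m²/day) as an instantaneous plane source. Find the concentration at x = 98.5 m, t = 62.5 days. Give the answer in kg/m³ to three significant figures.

For an instantaneous plane source, C(x,t) = M/(n_e·A·√(4πDt)) · exp(−(x−vt)²/(4Dt)), with n_e·A the pore (flow) area.
Plume center vt = 1.43 × 62.5 = 89.375 m, so the well at 98.5 m is 9.125 m downgradient of the peak.
√(4πDt) = 12.93 m, giving peak height M/(n_e·A·√(4πDt)) = 0.315/(0.41 × 211 × 12.93) = 0.0002816 kg/m³.
(x−vt)²/(4Dt) = (9.125)²/(4 × 0.213 × 62.5) = 1.564; exp(−1.564) = 0.2093.
C = 0.0002816 × 0.2093 = 5.89e-05 kg/m³.

5.89e-05 kg/m³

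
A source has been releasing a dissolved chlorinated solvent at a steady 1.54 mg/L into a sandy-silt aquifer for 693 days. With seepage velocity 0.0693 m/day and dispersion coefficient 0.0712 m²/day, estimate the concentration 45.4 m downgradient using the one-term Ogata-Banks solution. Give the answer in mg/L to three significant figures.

For a continuous step input, C/C₀ ≈ ½·erfc((x−vt)/(2√(Dt))).
vt = 0.0693 × 693 = 48.0249 m and 2√(Dt) = 2√(0.0712 × 693) = 14.05 m.
Argument (x−vt)/(2√(Dt)) = (45.4 − 48.0249)/14.05 = -0.1868; ½·erfc(-0.1868) = 0.6042.
C = 1.54 × 0.6042 = 0.930 mg/L.

0.930 mg/L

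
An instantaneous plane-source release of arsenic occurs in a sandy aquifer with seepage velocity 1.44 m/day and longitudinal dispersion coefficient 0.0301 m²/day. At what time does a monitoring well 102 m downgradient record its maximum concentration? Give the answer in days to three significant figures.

For the 1D instantaneous-source solution, setting ∂C/∂t = 0 at fixed x gives v²t² + 2Dt − x² = 0, so t = (√(D² + v²x²) − D)/v².
√(D² + v²x²) = √(0.0301² + 1.44² × 102²) = 146.9; v² = 2.0736.
t = (146.9 − 0.0301)/2.0736 = 70.8 days (vs. the pure-advection estimate x/v = 70.8 d).

70.8 days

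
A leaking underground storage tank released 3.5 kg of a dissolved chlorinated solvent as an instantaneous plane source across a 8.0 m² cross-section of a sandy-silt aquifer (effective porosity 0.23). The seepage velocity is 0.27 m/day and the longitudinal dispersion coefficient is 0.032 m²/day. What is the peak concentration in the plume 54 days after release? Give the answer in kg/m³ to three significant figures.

The peak of an instantaneous 1D plume sits at x = vt; there the Gaussian factor is 1 and C_max = M/(n_e·A·√(4πDt)), where n_e·A is the pore area the mass is dissolved in.
√(4πDt) = √(4π × 0.032 × 54) = 4.660 m, so C_max = 3.5/(0.23 × 8.0 × 4.660) = 0.408 kg/m³.

0.408 kg/m³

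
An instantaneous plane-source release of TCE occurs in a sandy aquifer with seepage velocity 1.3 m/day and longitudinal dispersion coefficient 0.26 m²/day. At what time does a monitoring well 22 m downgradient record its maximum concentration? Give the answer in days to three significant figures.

For the 1D instantaneous-source solution, setting ∂C/∂t = 0 at fixed x gives v²t² + 2Dt − x² = 0, so t = (√(D² + v²x²) − D)/v².
√(D² + v²x²) = √(0.26² + 1.3² × 22²) = 28.60; v² = 1.69.
t = (28.60 − 0.26)/1.69 = 16.8 days (vs. the pure-advection estimate x/v = 16.9 d).

16.8 days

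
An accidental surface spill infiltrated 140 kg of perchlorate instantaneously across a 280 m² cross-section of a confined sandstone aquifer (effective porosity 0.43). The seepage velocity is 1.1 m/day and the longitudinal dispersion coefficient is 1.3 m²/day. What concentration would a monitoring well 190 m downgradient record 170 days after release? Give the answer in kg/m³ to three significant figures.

For an instantaneous plane source, C(x,t) = M/(n_e·A·√(4πDt)) · exp(−(x−vt)²/(4Dt)), with n_e·A the pore (flow) area.
Plume center vt = 1.1 × 170 = 187 m, so the well at 190 m is 3 m downgradient of the peak.
√(4πDt) = 52.70 m, giving peak height M/(n_e·A·√(4πDt)) = 140/(0.43 × 280 × 52.70) = 0.02206 kg/m³.
(x−vt)²/(4Dt) = (3)²/(4 × 1.3 × 170) = 0.01018; exp(−0.01018) = 0.9899.
C = 0.02206 × 0.9899 = 0.0218 kg/m³.

0.0218 kg/m³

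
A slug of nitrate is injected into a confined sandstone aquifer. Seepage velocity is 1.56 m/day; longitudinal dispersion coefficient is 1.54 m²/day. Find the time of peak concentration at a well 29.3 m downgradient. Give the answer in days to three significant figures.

18.2 days

For the 1D instantaneous-source solution, setting ∂C/∂t = 0 at fixed x gives v²t² + 2Dt − x² = 0, so t = (√(D² + v²x²) − D)/v².
√(D² + v²x²) = √(1.54² + 1.56² × 29.3²) = 45.73; v² = 2.4336.
t = (45.73 − 1.54)/2.4336 = 18.2 days (vs. the pure-advection estimate x/v = 18.8 d).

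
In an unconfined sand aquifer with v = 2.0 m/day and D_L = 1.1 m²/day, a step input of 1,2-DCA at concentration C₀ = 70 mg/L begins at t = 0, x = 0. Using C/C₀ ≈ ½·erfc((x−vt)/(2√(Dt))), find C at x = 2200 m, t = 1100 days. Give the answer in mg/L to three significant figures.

35.0 mg/L

For a continuous step input, C/C₀ ≈ ½·erfc((x−vt)/(2√(Dt))).
vt = 2.0 × 1100 = 2200 m and 2√(Dt) = 2√(1.1 × 1100) = 69.57 m.
Argument (x−vt)/(2√(Dt)) = (2200 − 2200)/69.57 = 0; ½·erfc(0) = 0.5000.
C = 70 × 0.5000 = 35.0 mg/L.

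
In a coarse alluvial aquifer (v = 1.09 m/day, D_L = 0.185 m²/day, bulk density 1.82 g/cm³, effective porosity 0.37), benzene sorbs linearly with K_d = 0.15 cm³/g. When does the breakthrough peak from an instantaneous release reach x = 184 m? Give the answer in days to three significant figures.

293 days

Retardation factor R = 1 + ρ_b·K_d/n = 1 + 1.82 × 0.15/0.37 = 1.738.
Sorption retards both mechanisms: v_R = v/R = 0.6272 m/day, D_R = D/R = 0.1064 m²/day.
Peak time from v_R²t² + 2D_R t − x² = 0: t = (√(D_R² + v_R²x²) − D_R)/v_R².
√(D_R² + v_R²x²) = √(0.1064² + 0.6272² × 184²) = 115.4; v_R² = 0.3934.
t = (115.4 − 0.1064)/0.3934 = 293 days.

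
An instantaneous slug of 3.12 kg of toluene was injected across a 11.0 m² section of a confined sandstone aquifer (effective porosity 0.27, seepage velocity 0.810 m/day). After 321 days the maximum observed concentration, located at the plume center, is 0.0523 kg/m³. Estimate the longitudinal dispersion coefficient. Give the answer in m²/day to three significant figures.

0.100 m²/day

At the plume center C_max = M/(n_e·A·√(4πDt)), so D = M²/(4πt·(n_e·A·C_max)²).
n_e·A·C_max = 0.27 × 11.0 × 0.0523 = 0.1553 kg/m.
D = 3.12²/(4π × 321 × 0.1553²) = 0.100 m²/day.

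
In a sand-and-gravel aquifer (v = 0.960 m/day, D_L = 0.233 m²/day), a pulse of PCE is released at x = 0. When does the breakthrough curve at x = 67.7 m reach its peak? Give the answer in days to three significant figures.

For the 1D instantaneous-source solution, setting ∂C/∂t = 0 at fixed x gives v²t² + 2Dt − x² = 0, so t = (√(D² + v²x²) − D)/v².
√(D² + v²x²) = √(0.233² + 0.960² × 67.7²) = 64.99; v² = 0.9216.
t = (64.99 − 0.233)/0.9216 = 70.3 days (vs. the pure-advection estimate x/v = 70.5 d).

70.3 days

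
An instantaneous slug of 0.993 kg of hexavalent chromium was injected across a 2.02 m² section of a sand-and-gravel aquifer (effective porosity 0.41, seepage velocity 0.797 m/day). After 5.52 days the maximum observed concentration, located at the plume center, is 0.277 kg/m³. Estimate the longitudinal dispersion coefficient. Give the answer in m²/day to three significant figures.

At the plume center C_max = M/(n_e·A·√(4πDt)), so D = M²/(4πt·(n_e·A·C_max)²).
n_e·A·C_max = 0.41 × 2.02 × 0.277 = 0.2294 kg/m.
D = 0.993²/(4π × 5.52 × 0.2294²) = 0.270 m²/day.

0.270 m²/day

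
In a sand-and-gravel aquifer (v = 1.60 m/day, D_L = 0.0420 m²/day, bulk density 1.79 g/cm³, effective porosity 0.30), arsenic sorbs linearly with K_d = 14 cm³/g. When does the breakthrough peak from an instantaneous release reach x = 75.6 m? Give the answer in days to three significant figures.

3990 days

Retardation factor R = 1 + ρ_b·K_d/n = 1 + 1.79 × 14/0.30 = 84.53.
Sorption retards both mechanisms: v_R = v/R = 0.01893 m/day, D_R = D/R = 0.0004969 m²/day.
Peak time from v_R²t² + 2D_R t − x² = 0: t = (√(D_R² + v_R²x²) − D_R)/v_R².
√(D_R² + v_R²x²) = √(0.0004969² + 0.01893² × 75.6²) = 1.431; v_R² = 0.0003583.
t = (1.431 − 0.0004969)/0.0003583 = 3990 days.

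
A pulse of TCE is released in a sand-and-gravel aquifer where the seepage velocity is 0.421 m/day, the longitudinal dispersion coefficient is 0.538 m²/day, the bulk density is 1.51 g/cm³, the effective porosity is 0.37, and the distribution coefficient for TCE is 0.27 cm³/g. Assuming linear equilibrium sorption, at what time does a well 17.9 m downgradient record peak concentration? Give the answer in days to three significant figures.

Retardation factor R = 1 + ρ_b·K_d/n = 1 + 1.51 × 0.27/0.37 = 2.102.
Sorption retards both mechanisms: v_R = v/R = 0.2003 m/day, D_R = D/R = 0.2559 m²/day.
Peak time from v_R²t² + 2D_R t − x² = 0: t = (√(D_R² + v_R²x²) − D_R)/v_R².
√(D_R² + v_R²x²) = √(0.2559² + 0.2003² × 17.9²) = 3.594; v_R² = 0.04012.
t = (3.594 − 0.2559)/0.04012 = 83.2 days.

83.2 days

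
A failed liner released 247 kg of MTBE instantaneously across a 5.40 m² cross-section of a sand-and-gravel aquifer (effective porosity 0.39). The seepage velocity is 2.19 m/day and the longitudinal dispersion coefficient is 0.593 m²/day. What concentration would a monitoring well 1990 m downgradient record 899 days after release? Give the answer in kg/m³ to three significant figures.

For an instantaneous plane source, C(x,t) = M/(n_e·A·√(4πDt)) · exp(−(x−vt)²/(4Dt)), with n_e·A the pore (flow) area.
Plume center vt = 2.19 × 899 = 1968.81 m, so the well at 1990 m is 21.19 m downgradient of the peak.
√(4πDt) = 81.85 m, giving peak height M/(n_e·A·√(4πDt)) = 247/(0.39 × 5.40 × 81.85) = 1.433 kg/m³.
(x−vt)²/(4Dt) = (21.19)²/(4 × 0.593 × 899) = 0.2106; exp(−0.2106) = 0.8101.
C = 1.433 × 0.8101 = 1.16 kg/m³.

1.16 kg/m³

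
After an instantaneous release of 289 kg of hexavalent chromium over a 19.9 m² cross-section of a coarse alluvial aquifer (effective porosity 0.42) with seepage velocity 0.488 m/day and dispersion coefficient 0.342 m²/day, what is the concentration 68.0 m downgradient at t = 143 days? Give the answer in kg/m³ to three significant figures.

For an instantaneous plane source, C(x,t) = M/(n_e·A·√(4πDt)) · exp(−(x−vt)²/(4Dt)), with n_e·A the pore (flow) area.
Plume center vt = 0.488 × 143 = 69.784 m, so the well at 68.0 m is 1.784 m upgradient of the peak.
√(4πDt) = 24.79 m, giving peak height M/(n_e·A·√(4πDt)) = 289/(0.42 × 19.9 × 24.79) = 1.395 kg/m³.
(x−vt)²/(4Dt) = (-1.784)²/(4 × 0.342 × 143) = 0.01627; exp(−0.01627) = 0.9839.
C = 1.395 × 0.9839 = 1.37 kg/m³.

1.37 kg/m³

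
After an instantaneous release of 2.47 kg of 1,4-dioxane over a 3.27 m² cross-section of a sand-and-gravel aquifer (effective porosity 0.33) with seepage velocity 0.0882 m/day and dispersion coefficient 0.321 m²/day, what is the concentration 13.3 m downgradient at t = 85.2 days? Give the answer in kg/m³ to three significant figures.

0.0909 kg/m³

For an instantaneous plane source, C(x,t) = M/(n_e·A·√(4πDt)) · exp(−(x−vt)²/(4Dt)), with n_e·A the pore (flow) area.
Plume center vt = 0.0882 × 85.2 = 7.51464 m, so the well at 13.3 m is 5.78536 m downgradient of the peak.
√(4πDt) = 18.54 m, giving peak height M/(n_e·A·√(4πDt)) = 2.47/(0.33 × 3.27 × 18.54) = 0.1235 kg/m³.
(x−vt)²/(4Dt) = (5.78536)²/(4 × 0.321 × 85.2) = 0.3060; exp(−0.3060) = 0.7364.
C = 0.1235 × 0.7364 = 0.0909 kg/m³.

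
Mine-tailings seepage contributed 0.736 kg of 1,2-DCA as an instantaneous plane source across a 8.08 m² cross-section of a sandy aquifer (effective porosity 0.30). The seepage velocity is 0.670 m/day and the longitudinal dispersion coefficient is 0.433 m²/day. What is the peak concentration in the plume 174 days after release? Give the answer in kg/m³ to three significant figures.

The peak of an instantaneous 1D plume sits at x = vt; there the Gaussian factor is 1 and C_max = M/(n_e·A·√(4πDt)), where n_e·A is the pore area the mass is dissolved in.
√(4πDt) = √(4π × 0.433 × 174) = 30.77 m, so C_max = 0.736/(0.30 × 8.08 × 30.77) = 0.00987 kg/m³.

0.00987 kg/m³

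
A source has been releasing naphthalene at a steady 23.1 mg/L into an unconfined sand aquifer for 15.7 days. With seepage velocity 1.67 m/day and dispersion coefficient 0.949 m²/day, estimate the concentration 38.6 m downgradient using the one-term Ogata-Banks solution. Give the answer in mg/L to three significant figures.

0.269 mg/L

For a continuous step input, C/C₀ ≈ ½·erfc((x−vt)/(2√(Dt))).
vt = 1.67 × 15.7 = 26.219 m and 2√(Dt) = 2√(0.949 × 15.7) = 7.720 m.
Argument (x−vt)/(2√(Dt)) = (38.6 − 26.219)/7.720 = 1.604; ½·erfc(1.604) = 0.01165.
C = 23.1 × 0.01165 = 0.269 mg/L.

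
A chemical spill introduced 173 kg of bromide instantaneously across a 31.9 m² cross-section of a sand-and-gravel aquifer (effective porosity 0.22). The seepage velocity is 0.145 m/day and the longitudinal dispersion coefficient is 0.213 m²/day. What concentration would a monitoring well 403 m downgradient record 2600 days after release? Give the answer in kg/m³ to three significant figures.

For an instantaneous plane source, C(x,t) = M/(n_e·A·√(4πDt)) · exp(−(x−vt)²/(4Dt)), with n_e·A the pore (flow) area.
Plume center vt = 0.145 × 2600 = 377 m, so the well at 403 m is 26 m downgradient of the peak.
√(4πDt) = 83.42 m, giving peak height M/(n_e·A·√(4πDt)) = 173/(0.22 × 31.9 × 83.42) = 0.2955 kg/m³.
(x−vt)²/(4Dt) = (26)²/(4 × 0.213 × 2600) = 0.3052; exp(−0.3052) = 0.7370.
C = 0.2955 × 0.7370 = 0.218 kg/m³.

0.218 kg/m³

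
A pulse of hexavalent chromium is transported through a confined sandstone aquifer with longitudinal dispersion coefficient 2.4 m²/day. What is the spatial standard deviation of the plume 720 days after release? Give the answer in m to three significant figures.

Dispersive spreading gives a Gaussian with σ² = 2Dt; advection only shifts the center.
σ = √(2 × 2.4 × 720) = 58.8 m.

58.8 m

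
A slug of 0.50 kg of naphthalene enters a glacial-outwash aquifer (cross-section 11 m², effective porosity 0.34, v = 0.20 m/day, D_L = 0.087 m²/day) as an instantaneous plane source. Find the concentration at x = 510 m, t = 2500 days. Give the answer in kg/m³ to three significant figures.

0.00228 kg/m³

For an instantaneous plane source, C(x,t) = M/(n_e·A·√(4πDt)) · exp(−(x−vt)²/(4Dt)), with n_e·A the pore (flow) area.
Plume center vt = 0.20 × 2500 = 500 m, so the well at 510 m is 10 m downgradient of the peak.
√(4πDt) = 52.28 m, giving peak height M/(n_e·A·√(4πDt)) = 0.50/(0.34 × 11 × 52.28) = 0.002557 kg/m³.
(x−vt)²/(4Dt) = (10)²/(4 × 0.087 × 2500) = 0.1149; exp(−0.1149) = 0.8915.
C = 0.002557 × 0.8915 = 0.00228 kg/m³.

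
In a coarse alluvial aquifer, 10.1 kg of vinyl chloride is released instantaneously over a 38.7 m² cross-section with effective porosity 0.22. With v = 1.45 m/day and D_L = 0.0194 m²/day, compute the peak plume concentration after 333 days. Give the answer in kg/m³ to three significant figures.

0.132 kg/m³

The peak of an instantaneous 1D plume sits at x = vt; there the Gaussian factor is 1 and C_max = M/(n_e·A·√(4πDt)), where n_e·A is the pore area the mass is dissolved in.
√(4πDt) = √(4π × 0.0194 × 333) = 9.010 m, so C_max = 10.1/(0.22 × 38.7 × 9.010) = 0.132 kg/m³.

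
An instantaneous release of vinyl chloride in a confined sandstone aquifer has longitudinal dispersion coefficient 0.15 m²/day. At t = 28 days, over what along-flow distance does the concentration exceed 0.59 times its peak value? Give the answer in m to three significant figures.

5.95 m

The plume is Gaussian with σ = √(2Dt) = √(2 × 0.15 × 28) = 2.898 m.
C/C_peak = exp(−Δx²/(2σ²)) = 0.59 ⇒ Δx = σ·√(−2 ln 0.59) = 2.898 × 1.027 = 2.976 m.
Width = 2Δx = 5.95 m.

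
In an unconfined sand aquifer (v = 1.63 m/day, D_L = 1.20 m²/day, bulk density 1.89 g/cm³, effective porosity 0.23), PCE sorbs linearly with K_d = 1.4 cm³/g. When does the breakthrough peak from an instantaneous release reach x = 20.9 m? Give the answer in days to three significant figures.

155 days

Retardation factor R = 1 + ρ_b·K_d/n = 1 + 1.89 × 1.4/0.23 = 12.50.
Sorption retards both mechanisms: v_R = v/R = 0.1304 m/day, D_R = D/R = 0.09600 m²/day.
Peak time from v_R²t² + 2D_R t − x² = 0: t = (√(D_R² + v_R²x²) − D_R)/v_R².
√(D_R² + v_R²x²) = √(0.09600² + 0.1304² × 20.9²) = 2.727; v_R² = 0.01700.
t = (2.727 − 0.09600)/0.01700 = 155 days.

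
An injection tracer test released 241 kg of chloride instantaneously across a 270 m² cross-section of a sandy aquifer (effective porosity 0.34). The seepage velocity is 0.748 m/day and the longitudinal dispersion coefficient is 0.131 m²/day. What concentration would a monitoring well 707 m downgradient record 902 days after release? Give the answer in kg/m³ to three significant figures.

0.00749 kg/m³

For an instantaneous plane source, C(x,t) = M/(n_e·A·√(4πDt)) · exp(−(x−vt)²/(4Dt)), with n_e·A the pore (flow) area.
Plume center vt = 0.748 × 902 = 674.696 m, so the well at 707 m is 32.304 m downgradient of the peak.
√(4πDt) = 38.53 m, giving peak height M/(n_e·A·√(4πDt)) = 241/(0.34 × 270 × 38.53) = 0.06814 kg/m³.
(x−vt)²/(4Dt) = (32.304)²/(4 × 0.131 × 902) = 2.208; exp(−2.208) = 0.1099.
C = 0.06814 × 0.1099 = 0.00749 kg/m³.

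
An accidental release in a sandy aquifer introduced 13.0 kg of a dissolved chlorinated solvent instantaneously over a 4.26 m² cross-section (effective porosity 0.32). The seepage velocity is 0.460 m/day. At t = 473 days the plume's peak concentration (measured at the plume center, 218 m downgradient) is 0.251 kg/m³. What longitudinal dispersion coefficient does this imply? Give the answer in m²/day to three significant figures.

At the plume center C_max = M/(n_e·A·√(4πDt)), so D = M²/(4πt·(n_e·A·C_max)²).
n_e·A·C_max = 0.32 × 4.26 × 0.251 = 0.3422 kg/m.
D = 13.0²/(4π × 473 × 0.3422²) = 0.243 m²/day.

0.243 m²/day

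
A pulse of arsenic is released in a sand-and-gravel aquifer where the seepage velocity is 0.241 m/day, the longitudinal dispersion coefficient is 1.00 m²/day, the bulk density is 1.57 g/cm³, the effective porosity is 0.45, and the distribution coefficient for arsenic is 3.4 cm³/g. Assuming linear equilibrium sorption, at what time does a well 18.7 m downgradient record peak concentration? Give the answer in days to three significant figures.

801 days

Retardation factor R = 1 + ρ_b·K_d/n = 1 + 1.57 × 3.4/0.45 = 12.86.
Sorption retards both mechanisms: v_R = v/R = 0.01874 m/day, D_R = D/R = 0.07776 m²/day.
Peak time from v_R²t² + 2D_R t − x² = 0: t = (√(D_R² + v_R²x²) − D_R)/v_R².
√(D_R² + v_R²x²) = √(0.07776² + 0.01874² × 18.7²) = 0.3590; v_R² = 0.0003512.
t = (0.3590 − 0.07776)/0.0003512 = 801 days.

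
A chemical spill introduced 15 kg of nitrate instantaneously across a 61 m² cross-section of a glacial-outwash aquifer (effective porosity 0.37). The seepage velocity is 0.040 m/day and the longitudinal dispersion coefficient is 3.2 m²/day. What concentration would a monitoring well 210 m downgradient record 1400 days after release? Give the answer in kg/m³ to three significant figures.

0.000746 kg/m³

For an instantaneous plane source, C(x,t) = M/(n_e·A·√(4πDt)) · exp(−(x−vt)²/(4Dt)), with n_e·A the pore (flow) area.
Plume center vt = 0.040 × 1400 = 56 m, so the well at 210 m is 154 m downgradient of the peak.
√(4πDt) = 237.3 m, giving peak height M/(n_e·A·√(4πDt)) = 15/(0.37 × 61 × 237.3) = 0.002801 kg/m³.
(x−vt)²/(4Dt) = (154)²/(4 × 3.2 × 1400) = 1.323; exp(−1.323) = 0.2663.
C = 0.002801 × 0.2663 = 0.000746 kg/m³.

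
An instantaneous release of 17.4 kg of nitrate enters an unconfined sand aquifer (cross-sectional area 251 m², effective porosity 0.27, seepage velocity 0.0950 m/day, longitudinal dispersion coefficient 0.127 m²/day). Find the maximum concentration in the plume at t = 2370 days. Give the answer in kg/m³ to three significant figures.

The peak of an instantaneous 1D plume sits at x = vt; there the Gaussian factor is 1 and C_max = M/(n_e·A·√(4πDt)), where n_e·A is the pore area the mass is dissolved in.
√(4πDt) = √(4π × 0.127 × 2370) = 61.50 m, so C_max = 17.4/(0.27 × 251 × 61.50) = 0.00417 kg/m³.

0.00417 kg/m³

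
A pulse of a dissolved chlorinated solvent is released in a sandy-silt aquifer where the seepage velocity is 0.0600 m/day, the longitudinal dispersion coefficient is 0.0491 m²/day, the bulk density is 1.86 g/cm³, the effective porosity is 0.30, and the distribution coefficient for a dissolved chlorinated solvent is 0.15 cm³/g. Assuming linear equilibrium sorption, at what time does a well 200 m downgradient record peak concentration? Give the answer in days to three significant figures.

Retardation factor R = 1 + ρ_b·K_d/n = 1 + 1.86 × 0.15/0.30 = 1.930.
Sorption retards both mechanisms: v_R = v/R = 0.03109 m/day, D_R = D/R = 0.02544 m²/day.
Peak time from v_R²t² + 2D_R t − x² = 0: t = (√(D_R² + v_R²x²) − D_R)/v_R².
√(D_R² + v_R²x²) = √(0.02544² + 0.03109² × 200²) = 6.218; v_R² = 0.0009666.
t = (6.218 − 0.02544)/0.0009666 = 6410 days.

6410 days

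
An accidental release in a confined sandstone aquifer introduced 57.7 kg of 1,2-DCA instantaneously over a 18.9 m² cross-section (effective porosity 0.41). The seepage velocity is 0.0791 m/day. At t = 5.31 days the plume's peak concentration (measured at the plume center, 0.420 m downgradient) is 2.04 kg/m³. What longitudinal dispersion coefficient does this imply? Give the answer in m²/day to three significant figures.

At the plume center C_max = M/(n_e·A·√(4πDt)), so D = M²/(4πt·(n_e·A·C_max)²).
n_e·A·C_max = 0.41 × 18.9 × 2.04 = 15.81 kg/m.
D = 57.7²/(4π × 5.31 × 15.81²) = 0.200 m²/day.

0.200 m²/day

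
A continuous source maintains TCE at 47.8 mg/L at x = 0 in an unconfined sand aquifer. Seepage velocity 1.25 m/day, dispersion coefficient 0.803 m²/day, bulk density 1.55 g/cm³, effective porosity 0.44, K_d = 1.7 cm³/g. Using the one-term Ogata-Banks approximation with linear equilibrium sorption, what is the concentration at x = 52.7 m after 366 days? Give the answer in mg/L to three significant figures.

Retardation factor R = 1 + ρ_b·K_d/n = 1 + 1.55 × 1.7/0.44 = 6.989.
Sorption retards both mechanisms: v_R = v/R = 0.1789 m/day, D_R = D/R = 0.1149 m²/day.
v_R·t = 0.1789 × 366 = 65.4774 m; 2√(D_R t) = 12.97 m; argument = (52.7 − 65.4774)/12.97 = -0.9852.
C = C₀ × ½·erfc(-0.9852) = 47.8 × 0.9182 = 43.9 mg/L.

43.9 mg/L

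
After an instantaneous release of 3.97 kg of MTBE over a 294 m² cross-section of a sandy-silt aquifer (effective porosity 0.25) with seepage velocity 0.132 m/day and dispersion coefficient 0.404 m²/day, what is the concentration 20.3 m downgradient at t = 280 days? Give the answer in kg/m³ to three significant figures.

For an instantaneous plane source, C(x,t) = M/(n_e·A·√(4πDt)) · exp(−(x−vt)²/(4Dt)), with n_e·A the pore (flow) area.
Plume center vt = 0.132 × 280 = 36.96 m, so the well at 20.3 m is 16.66 m upgradient of the peak.
√(4πDt) = 37.70 m, giving peak height M/(n_e·A·√(4πDt)) = 3.97/(0.25 × 294 × 37.70) = 0.001433 kg/m³.
(x−vt)²/(4Dt) = (-16.66)²/(4 × 0.404 × 280) = 0.6134; exp(−0.6134) = 0.5415.
C = 0.001433 × 0.5415 = 0.000776 kg/m³.

0.000776 kg/m³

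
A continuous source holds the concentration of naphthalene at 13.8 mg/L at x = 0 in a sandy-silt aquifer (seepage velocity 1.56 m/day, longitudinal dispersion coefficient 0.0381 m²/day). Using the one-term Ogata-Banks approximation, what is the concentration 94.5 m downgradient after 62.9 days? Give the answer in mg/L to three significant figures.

For a continuous step input, C/C₀ ≈ ½·erfc((x−vt)/(2√(Dt))).
vt = 1.56 × 62.9 = 98.124 m and 2√(Dt) = 2√(0.0381 × 62.9) = 3.096 m.
Argument (x−vt)/(2√(Dt)) = (94.5 − 98.124)/3.096 = -1.171; ½·erfc(-1.171) = 0.9511.
C = 13.8 × 0.9511 = 13.1 mg/L.

13.1 mg/L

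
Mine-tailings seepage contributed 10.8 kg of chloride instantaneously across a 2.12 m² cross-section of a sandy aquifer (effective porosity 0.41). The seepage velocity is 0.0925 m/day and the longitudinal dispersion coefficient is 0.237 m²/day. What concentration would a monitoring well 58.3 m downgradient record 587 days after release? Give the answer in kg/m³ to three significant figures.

0.289 kg/m³

For an instantaneous plane source, C(x,t) = M/(n_e·A·√(4πDt)) · exp(−(x−vt)²/(4Dt)), with n_e·A the pore (flow) area.
Plume center vt = 0.0925 × 587 = 54.2975 m, so the well at 58.3 m is 4.0025 m downgradient of the peak.
√(4πDt) = 41.81 m, giving peak height M/(n_e·A·√(4πDt)) = 10.8/(0.41 × 2.12 × 41.81) = 0.2972 kg/m³.
(x−vt)²/(4Dt) = (4.0025)²/(4 × 0.237 × 587) = 0.02879; exp(−0.02879) = 0.9716.
C = 0.2972 × 0.9716 = 0.289 kg/m³.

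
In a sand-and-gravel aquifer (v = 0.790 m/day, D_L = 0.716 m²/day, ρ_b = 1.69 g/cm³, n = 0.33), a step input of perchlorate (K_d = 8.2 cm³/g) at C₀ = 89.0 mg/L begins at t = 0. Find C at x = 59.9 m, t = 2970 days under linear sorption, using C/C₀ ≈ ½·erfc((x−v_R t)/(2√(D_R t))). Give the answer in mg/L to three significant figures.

Retardation factor R = 1 + ρ_b·K_d/n = 1 + 1.69 × 8.2/0.33 = 42.99.
Sorption retards both mechanisms: v_R = v/R = 0.01838 m/day, D_R = D/R = 0.01666 m²/day.
v_R·t = 0.01838 × 2970 = 54.5886 m; 2√(D_R t) = 14.07 m; argument = (59.9 − 54.5886)/14.07 = 0.3775.
C = C₀ × ½·erfc(0.3775) = 89.0 × 0.2967 = 26.4 mg/L.

26.4 mg/L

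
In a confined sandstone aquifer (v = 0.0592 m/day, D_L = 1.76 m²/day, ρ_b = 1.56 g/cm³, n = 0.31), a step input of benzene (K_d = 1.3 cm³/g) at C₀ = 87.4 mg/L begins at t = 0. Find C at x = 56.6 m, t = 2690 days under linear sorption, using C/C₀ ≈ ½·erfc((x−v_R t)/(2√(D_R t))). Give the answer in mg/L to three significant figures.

13.8 mg/L

Retardation factor R = 1 + ρ_b·K_d/n = 1 + 1.56 × 1.3/0.31 = 7.542.
Sorption retards both mechanisms: v_R = v/R = 0.007849 m/day, D_R = D/R = 0.2334 m²/day.
v_R·t = 0.007849 × 2690 = 21.11381 m; 2√(D_R t) = 50.11 m; argument = (56.6 − 21.11381)/50.11 = 0.7082.
C = C₀ × ½·erfc(0.7082) = 87.4 × 0.1583 = 13.8 mg/L.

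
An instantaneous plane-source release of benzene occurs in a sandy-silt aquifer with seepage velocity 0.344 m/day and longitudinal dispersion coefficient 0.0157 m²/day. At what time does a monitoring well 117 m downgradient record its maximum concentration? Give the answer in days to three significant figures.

340 days

For the 1D instantaneous-source solution, setting ∂C/∂t = 0 at fixed x gives v²t² + 2Dt − x² = 0, so t = (√(D² + v²x²) − D)/v².
√(D² + v²x²) = √(0.0157² + 0.344² × 117²) = 40.25; v² = 0.118336.
t = (40.25 − 0.0157)/0.118336 = 340 days (vs. the pure-advection estimate x/v = 340 d).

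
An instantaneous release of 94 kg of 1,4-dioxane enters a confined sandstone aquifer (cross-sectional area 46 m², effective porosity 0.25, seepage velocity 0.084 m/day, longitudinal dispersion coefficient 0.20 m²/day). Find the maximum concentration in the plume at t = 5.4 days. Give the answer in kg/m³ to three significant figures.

2.22 kg/m³

The peak of an instantaneous 1D plume sits at x = vt; there the Gaussian factor is 1 and C_max = M/(n_e·A·√(4πDt)), where n_e·A is the pore area the mass is dissolved in.
√(4πDt) = √(4π × 0.20 × 5.4) = 3.684 m, so C_max = 94/(0.25 × 46 × 3.684) = 2.22 kg/m³.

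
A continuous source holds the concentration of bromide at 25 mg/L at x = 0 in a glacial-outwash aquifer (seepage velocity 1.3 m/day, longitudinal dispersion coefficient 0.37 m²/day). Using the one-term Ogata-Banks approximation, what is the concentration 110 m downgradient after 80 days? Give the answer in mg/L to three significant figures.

5.44 mg/L

For a continuous step input, C/C₀ ≈ ½·erfc((x−vt)/(2√(Dt))).
vt = 1.3 × 80 = 104 m and 2√(Dt) = 2√(0.37 × 80) = 10.88 m.
Argument (x−vt)/(2√(Dt)) = (110 − 104)/10.88 = 0.5515; ½·erfc(0.5515) = 0.2177.
C = 25 × 0.2177 = 5.44 mg/L.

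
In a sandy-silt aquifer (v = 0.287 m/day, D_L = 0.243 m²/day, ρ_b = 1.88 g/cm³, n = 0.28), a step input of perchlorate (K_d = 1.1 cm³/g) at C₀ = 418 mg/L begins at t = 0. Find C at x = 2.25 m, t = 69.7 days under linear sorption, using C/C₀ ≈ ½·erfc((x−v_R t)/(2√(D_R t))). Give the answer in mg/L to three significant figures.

220 mg/L

Retardation factor R = 1 + ρ_b·K_d/n = 1 + 1.88 × 1.1/0.28 = 8.386.
Sorption retards both mechanisms: v_R = v/R = 0.03422 m/day, D_R = D/R = 0.02898 m²/day.
v_R·t = 0.03422 × 69.7 = 2.385134 m; 2√(D_R t) = 2.842 m; argument = (2.25 − 2.385134)/2.842 = -0.04755.
C = C₀ × ½·erfc(-0.04755) = 418 × 0.5268 = 220 mg/L.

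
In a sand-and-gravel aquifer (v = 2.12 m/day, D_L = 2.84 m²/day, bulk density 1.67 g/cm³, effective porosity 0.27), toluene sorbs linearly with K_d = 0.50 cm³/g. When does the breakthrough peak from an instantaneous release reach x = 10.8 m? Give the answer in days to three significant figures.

Retardation factor R = 1 + ρ_b·K_d/n = 1 + 1.67 × 0.50/0.27 = 4.093.
Sorption retards both mechanisms: v_R = v/R = 0.5180 m/day, D_R = D/R = 0.6939 m²/day.
Peak time from v_R²t² + 2D_R t − x² = 0: t = (√(D_R² + v_R²x²) − D_R)/v_R².
√(D_R² + v_R²x²) = √(0.6939² + 0.5180² × 10.8²) = 5.637; v_R² = 0.2683.
t = (5.637 − 0.6939)/0.2683 = 18.4 days.

18.4 days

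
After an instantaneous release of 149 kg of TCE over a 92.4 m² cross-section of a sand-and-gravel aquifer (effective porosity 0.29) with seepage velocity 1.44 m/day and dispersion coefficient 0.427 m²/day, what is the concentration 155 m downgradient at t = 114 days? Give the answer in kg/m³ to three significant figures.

0.146 kg/m³

For an instantaneous plane source, C(x,t) = M/(n_e·A·√(4πDt)) · exp(−(x−vt)²/(4Dt)), with n_e·A the pore (flow) area.
Plume center vt = 1.44 × 114 = 164.16 m, so the well at 155 m is 9.16 m upgradient of the peak.
√(4πDt) = 24.73 m, giving peak height M/(n_e·A·√(4πDt)) = 149/(0.29 × 92.4 × 24.73) = 0.2248 kg/m³.
(x−vt)²/(4Dt) = (-9.16)²/(4 × 0.427 × 114) = 0.4309; exp(−0.4309) = 0.6499.
C = 0.2248 × 0.6499 = 0.146 kg/m³.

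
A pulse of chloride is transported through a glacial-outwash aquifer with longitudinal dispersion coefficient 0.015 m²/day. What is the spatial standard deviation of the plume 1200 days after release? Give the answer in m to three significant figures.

Dispersive spreading gives a Gaussian with σ² = 2Dt; advection only shifts the center.
σ = √(2 × 0.015 × 1200) = 6.00 m.

6.00 m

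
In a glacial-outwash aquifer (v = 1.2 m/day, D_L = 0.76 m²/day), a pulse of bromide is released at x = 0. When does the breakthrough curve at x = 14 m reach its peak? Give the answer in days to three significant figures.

For the 1D instantaneous-source solution, setting ∂C/∂t = 0 at fixed x gives v²t² + 2Dt − x² = 0, so t = (√(D² + v²x²) − D)/v².
√(D² + v²x²) = √(0.76² + 1.2² × 14²) = 16.82; v² = 1.44.
t = (16.82 − 0.76)/1.44 = 11.2 days (vs. the pure-advection estimate x/v = 11.7 d).

11.2 days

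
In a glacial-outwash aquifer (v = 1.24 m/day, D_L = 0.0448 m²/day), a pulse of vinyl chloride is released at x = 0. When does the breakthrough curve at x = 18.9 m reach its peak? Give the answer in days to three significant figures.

For the 1D instantaneous-source solution, setting ∂C/∂t = 0 at fixed x gives v²t² + 2Dt − x² = 0, so t = (√(D² + v²x²) − D)/v².
√(D² + v²x²) = √(0.0448² + 1.24² × 18.9²) = 23.44; v² = 1.5376.
t = (23.44 − 0.0448)/1.5376 = 15.2 days (vs. the pure-advection estimate x/v = 15.2 d).

15.2 days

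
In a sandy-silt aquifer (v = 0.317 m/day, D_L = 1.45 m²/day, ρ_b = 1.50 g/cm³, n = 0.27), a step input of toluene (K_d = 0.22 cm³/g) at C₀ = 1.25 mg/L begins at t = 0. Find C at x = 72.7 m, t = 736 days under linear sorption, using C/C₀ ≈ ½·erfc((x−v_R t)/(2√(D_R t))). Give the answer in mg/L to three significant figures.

1.06 mg/L

Retardation factor R = 1 + ρ_b·K_d/n = 1 + 1.50 × 0.22/0.27 = 2.222.
Sorption retards both mechanisms: v_R = v/R = 0.1427 m/day, D_R = D/R = 0.6526 m²/day.
v_R·t = 0.1427 × 736 = 105.0272 m; 2√(D_R t) = 43.83 m; argument = (72.7 − 105.0272)/43.83 = -0.7376.
C = C₀ × ½·erfc(-0.7376) = 1.25 × 0.8516 = 1.06 mg/L.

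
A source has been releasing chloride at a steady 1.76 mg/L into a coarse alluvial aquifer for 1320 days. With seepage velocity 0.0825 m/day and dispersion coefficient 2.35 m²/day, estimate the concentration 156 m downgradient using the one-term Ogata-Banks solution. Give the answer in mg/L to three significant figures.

0.484 mg/L

For a continuous step input, C/C₀ ≈ ½·erfc((x−vt)/(2√(Dt))).
vt = 0.0825 × 1320 = 108.9 m and 2√(Dt) = 2√(2.35 × 1320) = 111.4 m.
Argument (x−vt)/(2√(Dt)) = (156 − 108.9)/111.4 = 0.4228; ½·erfc(0.4228) = 0.2749.
C = 1.76 × 0.2749 = 0.484 mg/L.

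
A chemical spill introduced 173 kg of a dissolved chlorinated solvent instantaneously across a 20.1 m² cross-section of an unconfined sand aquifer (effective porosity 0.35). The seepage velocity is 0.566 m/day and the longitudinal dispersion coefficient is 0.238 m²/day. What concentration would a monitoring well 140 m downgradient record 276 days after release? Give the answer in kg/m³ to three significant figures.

For an instantaneous plane source, C(x,t) = M/(n_e·A·√(4πDt)) · exp(−(x−vt)²/(4Dt)), with n_e·A the pore (flow) area.
Plume center vt = 0.566 × 276 = 156.216 m, so the well at 140 m is 16.216 m upgradient of the peak.
√(4πDt) = 28.73 m, giving peak height M/(n_e·A·√(4πDt)) = 173/(0.35 × 20.1 × 28.73) = 0.8559 kg/m³.
(x−vt)²/(4Dt) = (-16.216)²/(4 × 0.238 × 276) = 1.001; exp(−1.001) = 0.3675.
C = 0.8559 × 0.3675 = 0.315 kg/m³.

0.315 kg/m³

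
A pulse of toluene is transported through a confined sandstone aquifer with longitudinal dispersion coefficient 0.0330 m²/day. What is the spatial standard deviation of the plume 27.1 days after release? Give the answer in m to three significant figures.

Dispersive spreading gives a Gaussian with σ² = 2Dt; advection only shifts the center.
σ = √(2 × 0.0330 × 27.1) = 1.34 m.

1.34 m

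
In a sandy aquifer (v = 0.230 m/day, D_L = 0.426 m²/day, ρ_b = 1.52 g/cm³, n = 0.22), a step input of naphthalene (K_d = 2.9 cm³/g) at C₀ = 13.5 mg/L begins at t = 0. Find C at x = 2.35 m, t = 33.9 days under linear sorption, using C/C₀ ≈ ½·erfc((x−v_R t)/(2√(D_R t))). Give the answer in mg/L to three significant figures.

Retardation factor R = 1 + ρ_b·K_d/n = 1 + 1.52 × 2.9/0.22 = 21.04.
Sorption retards both mechanisms: v_R = v/R = 0.01093 m/day, D_R = D/R = 0.02025 m²/day.
v_R·t = 0.01093 × 33.9 = 0.370527 m; 2√(D_R t) = 1.657 m; argument = (2.35 − 0.370527)/1.657 = 1.195.
C = C₀ × ½·erfc(1.195) = 13.5 × 0.04552 = 0.615 mg/L.

0.615 mg/L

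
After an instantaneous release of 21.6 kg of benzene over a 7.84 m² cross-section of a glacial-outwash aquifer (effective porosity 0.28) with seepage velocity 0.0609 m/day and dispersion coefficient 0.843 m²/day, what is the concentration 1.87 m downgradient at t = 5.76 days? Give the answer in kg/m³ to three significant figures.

For an instantaneous plane source, C(x,t) = M/(n_e·A·√(4πDt)) · exp(−(x−vt)²/(4Dt)), with n_e·A the pore (flow) area.
Plume center vt = 0.0609 × 5.76 = 0.350784 m, so the well at 1.87 m is 1.519216 m downgradient of the peak.
√(4πDt) = 7.811 m, giving peak height M/(n_e·A·√(4πDt)) = 21.6/(0.28 × 7.84 × 7.811) = 1.260 kg/m³.
(x−vt)²/(4Dt) = (1.519216)²/(4 × 0.843 × 5.76) = 0.1188; exp(−0.1188) = 0.8880.
C = 1.260 × 0.8880 = 1.12 kg/m³.

1.12 kg/m³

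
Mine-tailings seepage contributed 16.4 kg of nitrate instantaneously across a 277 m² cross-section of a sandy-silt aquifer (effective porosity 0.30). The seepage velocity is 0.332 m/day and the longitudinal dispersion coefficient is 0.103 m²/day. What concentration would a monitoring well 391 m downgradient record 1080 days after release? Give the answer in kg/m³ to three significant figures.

0.000496 kg/m³

For an instantaneous plane source, C(x,t) = M/(n_e·A·√(4πDt)) · exp(−(x−vt)²/(4Dt)), with n_e·A the pore (flow) area.
Plume center vt = 0.332 × 1080 = 358.56 m, so the well at 391 m is 32.44 m downgradient of the peak.
√(4πDt) = 37.39 m, giving peak height M/(n_e·A·√(4πDt)) = 16.4/(0.30 × 277 × 37.39) = 0.005278 kg/m³.
(x−vt)²/(4Dt) = (32.44)²/(4 × 0.103 × 1080) = 2.365; exp(−2.365) = 0.09395.
C = 0.005278 × 0.09395 = 0.000496 kg/m³.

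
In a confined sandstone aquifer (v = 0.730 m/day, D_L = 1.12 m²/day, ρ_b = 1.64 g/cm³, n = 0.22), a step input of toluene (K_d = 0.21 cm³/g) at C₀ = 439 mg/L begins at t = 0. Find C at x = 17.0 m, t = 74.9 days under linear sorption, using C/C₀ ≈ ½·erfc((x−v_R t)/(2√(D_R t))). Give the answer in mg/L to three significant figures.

309 mg/L

Retardation factor R = 1 + ρ_b·K_d/n = 1 + 1.64 × 0.21/0.22 = 2.565.
Sorption retards both mechanisms: v_R = v/R = 0.2846 m/day, D_R = D/R = 0.4366 m²/day.
v_R·t = 0.2846 × 74.9 = 21.31654 m; 2√(D_R t) = 11.44 m; argument = (17.0 − 21.31654)/11.44 = -0.3773.
C = C₀ × ½·erfc(-0.3773) = 439 × 0.7032 = 309 mg/L.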